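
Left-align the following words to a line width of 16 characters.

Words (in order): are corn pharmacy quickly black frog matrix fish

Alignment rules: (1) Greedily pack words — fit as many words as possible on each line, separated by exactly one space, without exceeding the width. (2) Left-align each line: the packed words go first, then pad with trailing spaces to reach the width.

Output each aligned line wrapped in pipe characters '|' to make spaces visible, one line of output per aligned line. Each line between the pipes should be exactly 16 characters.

Answer: |are corn        |
|pharmacy quickly|
|black frog      |
|matrix fish     |

Derivation:
Line 1: ['are', 'corn'] (min_width=8, slack=8)
Line 2: ['pharmacy', 'quickly'] (min_width=16, slack=0)
Line 3: ['black', 'frog'] (min_width=10, slack=6)
Line 4: ['matrix', 'fish'] (min_width=11, slack=5)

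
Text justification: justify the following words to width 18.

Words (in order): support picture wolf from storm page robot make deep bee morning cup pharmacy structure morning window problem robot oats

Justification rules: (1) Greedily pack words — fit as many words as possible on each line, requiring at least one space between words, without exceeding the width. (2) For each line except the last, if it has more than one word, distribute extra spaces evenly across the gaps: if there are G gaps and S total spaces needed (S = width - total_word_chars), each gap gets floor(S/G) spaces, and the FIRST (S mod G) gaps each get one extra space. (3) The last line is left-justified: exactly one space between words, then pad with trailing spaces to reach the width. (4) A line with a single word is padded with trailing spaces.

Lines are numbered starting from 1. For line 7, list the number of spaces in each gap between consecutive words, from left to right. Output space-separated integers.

Line 1: ['support', 'picture'] (min_width=15, slack=3)
Line 2: ['wolf', 'from', 'storm'] (min_width=15, slack=3)
Line 3: ['page', 'robot', 'make'] (min_width=15, slack=3)
Line 4: ['deep', 'bee', 'morning'] (min_width=16, slack=2)
Line 5: ['cup', 'pharmacy'] (min_width=12, slack=6)
Line 6: ['structure', 'morning'] (min_width=17, slack=1)
Line 7: ['window', 'problem'] (min_width=14, slack=4)
Line 8: ['robot', 'oats'] (min_width=10, slack=8)

Answer: 5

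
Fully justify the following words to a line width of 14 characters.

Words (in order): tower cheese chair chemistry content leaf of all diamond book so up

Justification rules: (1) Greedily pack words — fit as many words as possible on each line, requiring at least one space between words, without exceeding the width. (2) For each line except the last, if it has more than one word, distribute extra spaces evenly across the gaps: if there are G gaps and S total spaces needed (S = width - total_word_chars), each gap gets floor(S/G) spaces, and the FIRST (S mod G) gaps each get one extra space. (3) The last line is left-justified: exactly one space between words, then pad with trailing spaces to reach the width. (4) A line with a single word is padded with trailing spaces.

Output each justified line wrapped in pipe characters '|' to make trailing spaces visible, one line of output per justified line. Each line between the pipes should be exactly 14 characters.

Line 1: ['tower', 'cheese'] (min_width=12, slack=2)
Line 2: ['chair'] (min_width=5, slack=9)
Line 3: ['chemistry'] (min_width=9, slack=5)
Line 4: ['content', 'leaf'] (min_width=12, slack=2)
Line 5: ['of', 'all', 'diamond'] (min_width=14, slack=0)
Line 6: ['book', 'so', 'up'] (min_width=10, slack=4)

Answer: |tower   cheese|
|chair         |
|chemistry     |
|content   leaf|
|of all diamond|
|book so up    |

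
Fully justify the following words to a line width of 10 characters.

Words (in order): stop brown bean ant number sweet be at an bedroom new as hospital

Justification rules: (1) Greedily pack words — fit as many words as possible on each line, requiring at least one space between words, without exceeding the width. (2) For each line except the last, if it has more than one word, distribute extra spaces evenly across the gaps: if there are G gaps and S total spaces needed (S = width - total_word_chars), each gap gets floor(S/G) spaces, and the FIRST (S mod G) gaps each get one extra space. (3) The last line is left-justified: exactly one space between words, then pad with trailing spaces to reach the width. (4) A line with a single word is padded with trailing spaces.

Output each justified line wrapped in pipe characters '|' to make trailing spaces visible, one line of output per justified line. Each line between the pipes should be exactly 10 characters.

Answer: |stop brown|
|bean   ant|
|number    |
|sweet   be|
|at      an|
|bedroom   |
|new     as|
|hospital  |

Derivation:
Line 1: ['stop', 'brown'] (min_width=10, slack=0)
Line 2: ['bean', 'ant'] (min_width=8, slack=2)
Line 3: ['number'] (min_width=6, slack=4)
Line 4: ['sweet', 'be'] (min_width=8, slack=2)
Line 5: ['at', 'an'] (min_width=5, slack=5)
Line 6: ['bedroom'] (min_width=7, slack=3)
Line 7: ['new', 'as'] (min_width=6, slack=4)
Line 8: ['hospital'] (min_width=8, slack=2)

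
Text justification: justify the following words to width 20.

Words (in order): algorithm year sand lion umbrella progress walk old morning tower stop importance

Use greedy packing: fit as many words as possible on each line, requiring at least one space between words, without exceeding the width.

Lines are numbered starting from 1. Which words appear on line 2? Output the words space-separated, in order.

Line 1: ['algorithm', 'year', 'sand'] (min_width=19, slack=1)
Line 2: ['lion', 'umbrella'] (min_width=13, slack=7)
Line 3: ['progress', 'walk', 'old'] (min_width=17, slack=3)
Line 4: ['morning', 'tower', 'stop'] (min_width=18, slack=2)
Line 5: ['importance'] (min_width=10, slack=10)

Answer: lion umbrella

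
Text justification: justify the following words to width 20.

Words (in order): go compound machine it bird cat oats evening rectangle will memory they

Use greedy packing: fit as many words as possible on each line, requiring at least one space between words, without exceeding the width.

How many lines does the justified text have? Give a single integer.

Line 1: ['go', 'compound', 'machine'] (min_width=19, slack=1)
Line 2: ['it', 'bird', 'cat', 'oats'] (min_width=16, slack=4)
Line 3: ['evening', 'rectangle'] (min_width=17, slack=3)
Line 4: ['will', 'memory', 'they'] (min_width=16, slack=4)
Total lines: 4

Answer: 4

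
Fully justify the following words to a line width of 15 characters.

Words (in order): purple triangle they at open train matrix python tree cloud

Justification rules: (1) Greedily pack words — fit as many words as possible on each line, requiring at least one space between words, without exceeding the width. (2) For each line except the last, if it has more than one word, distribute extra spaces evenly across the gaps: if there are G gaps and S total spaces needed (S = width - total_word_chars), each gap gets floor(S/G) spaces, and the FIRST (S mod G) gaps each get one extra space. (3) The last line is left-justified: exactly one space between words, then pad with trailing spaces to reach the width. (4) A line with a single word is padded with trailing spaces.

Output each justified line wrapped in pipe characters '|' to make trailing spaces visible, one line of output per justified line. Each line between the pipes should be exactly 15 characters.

Answer: |purple triangle|
|they   at  open|
|train    matrix|
|python     tree|
|cloud          |

Derivation:
Line 1: ['purple', 'triangle'] (min_width=15, slack=0)
Line 2: ['they', 'at', 'open'] (min_width=12, slack=3)
Line 3: ['train', 'matrix'] (min_width=12, slack=3)
Line 4: ['python', 'tree'] (min_width=11, slack=4)
Line 5: ['cloud'] (min_width=5, slack=10)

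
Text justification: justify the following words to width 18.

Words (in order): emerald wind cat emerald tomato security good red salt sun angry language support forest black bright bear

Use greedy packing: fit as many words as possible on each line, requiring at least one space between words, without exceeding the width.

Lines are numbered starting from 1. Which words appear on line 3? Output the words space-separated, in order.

Answer: security good red

Derivation:
Line 1: ['emerald', 'wind', 'cat'] (min_width=16, slack=2)
Line 2: ['emerald', 'tomato'] (min_width=14, slack=4)
Line 3: ['security', 'good', 'red'] (min_width=17, slack=1)
Line 4: ['salt', 'sun', 'angry'] (min_width=14, slack=4)
Line 5: ['language', 'support'] (min_width=16, slack=2)
Line 6: ['forest', 'black'] (min_width=12, slack=6)
Line 7: ['bright', 'bear'] (min_width=11, slack=7)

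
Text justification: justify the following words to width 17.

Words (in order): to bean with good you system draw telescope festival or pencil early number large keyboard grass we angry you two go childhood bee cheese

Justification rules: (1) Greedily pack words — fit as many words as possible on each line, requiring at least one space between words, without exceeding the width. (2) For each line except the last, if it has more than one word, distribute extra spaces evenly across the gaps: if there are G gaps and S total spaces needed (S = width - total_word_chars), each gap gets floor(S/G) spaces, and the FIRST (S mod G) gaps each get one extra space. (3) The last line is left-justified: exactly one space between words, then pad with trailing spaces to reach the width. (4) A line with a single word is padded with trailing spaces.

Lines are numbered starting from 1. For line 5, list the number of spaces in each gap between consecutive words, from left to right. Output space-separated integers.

Answer: 6

Derivation:
Line 1: ['to', 'bean', 'with', 'good'] (min_width=17, slack=0)
Line 2: ['you', 'system', 'draw'] (min_width=15, slack=2)
Line 3: ['telescope'] (min_width=9, slack=8)
Line 4: ['festival', 'or'] (min_width=11, slack=6)
Line 5: ['pencil', 'early'] (min_width=12, slack=5)
Line 6: ['number', 'large'] (min_width=12, slack=5)
Line 7: ['keyboard', 'grass', 'we'] (min_width=17, slack=0)
Line 8: ['angry', 'you', 'two', 'go'] (min_width=16, slack=1)
Line 9: ['childhood', 'bee'] (min_width=13, slack=4)
Line 10: ['cheese'] (min_width=6, slack=11)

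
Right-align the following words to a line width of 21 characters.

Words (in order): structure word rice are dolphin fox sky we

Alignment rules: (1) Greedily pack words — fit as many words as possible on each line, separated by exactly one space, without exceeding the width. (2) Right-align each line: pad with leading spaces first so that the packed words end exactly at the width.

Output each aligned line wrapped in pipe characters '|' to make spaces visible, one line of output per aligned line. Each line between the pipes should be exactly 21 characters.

Line 1: ['structure', 'word', 'rice'] (min_width=19, slack=2)
Line 2: ['are', 'dolphin', 'fox', 'sky'] (min_width=19, slack=2)
Line 3: ['we'] (min_width=2, slack=19)

Answer: |  structure word rice|
|  are dolphin fox sky|
|                   we|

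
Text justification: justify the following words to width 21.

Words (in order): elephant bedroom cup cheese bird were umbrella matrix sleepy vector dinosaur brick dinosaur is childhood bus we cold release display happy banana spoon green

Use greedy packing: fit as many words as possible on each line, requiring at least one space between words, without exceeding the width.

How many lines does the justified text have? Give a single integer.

Line 1: ['elephant', 'bedroom', 'cup'] (min_width=20, slack=1)
Line 2: ['cheese', 'bird', 'were'] (min_width=16, slack=5)
Line 3: ['umbrella', 'matrix'] (min_width=15, slack=6)
Line 4: ['sleepy', 'vector'] (min_width=13, slack=8)
Line 5: ['dinosaur', 'brick'] (min_width=14, slack=7)
Line 6: ['dinosaur', 'is', 'childhood'] (min_width=21, slack=0)
Line 7: ['bus', 'we', 'cold', 'release'] (min_width=19, slack=2)
Line 8: ['display', 'happy', 'banana'] (min_width=20, slack=1)
Line 9: ['spoon', 'green'] (min_width=11, slack=10)
Total lines: 9

Answer: 9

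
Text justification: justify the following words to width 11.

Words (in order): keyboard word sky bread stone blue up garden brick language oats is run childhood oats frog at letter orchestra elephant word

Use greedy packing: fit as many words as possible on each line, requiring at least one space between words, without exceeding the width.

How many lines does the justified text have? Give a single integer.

Answer: 14

Derivation:
Line 1: ['keyboard'] (min_width=8, slack=3)
Line 2: ['word', 'sky'] (min_width=8, slack=3)
Line 3: ['bread', 'stone'] (min_width=11, slack=0)
Line 4: ['blue', 'up'] (min_width=7, slack=4)
Line 5: ['garden'] (min_width=6, slack=5)
Line 6: ['brick'] (min_width=5, slack=6)
Line 7: ['language'] (min_width=8, slack=3)
Line 8: ['oats', 'is', 'run'] (min_width=11, slack=0)
Line 9: ['childhood'] (min_width=9, slack=2)
Line 10: ['oats', 'frog'] (min_width=9, slack=2)
Line 11: ['at', 'letter'] (min_width=9, slack=2)
Line 12: ['orchestra'] (min_width=9, slack=2)
Line 13: ['elephant'] (min_width=8, slack=3)
Line 14: ['word'] (min_width=4, slack=7)
Total lines: 14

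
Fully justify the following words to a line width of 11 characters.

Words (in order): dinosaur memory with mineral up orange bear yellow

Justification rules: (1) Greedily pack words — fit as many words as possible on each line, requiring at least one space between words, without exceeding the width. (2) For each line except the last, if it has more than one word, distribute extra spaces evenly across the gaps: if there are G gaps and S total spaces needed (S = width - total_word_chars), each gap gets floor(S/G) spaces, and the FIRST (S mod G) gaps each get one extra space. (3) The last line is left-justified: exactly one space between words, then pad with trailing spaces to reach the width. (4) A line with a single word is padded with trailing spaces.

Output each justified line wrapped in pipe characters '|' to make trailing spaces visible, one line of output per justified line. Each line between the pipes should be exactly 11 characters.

Line 1: ['dinosaur'] (min_width=8, slack=3)
Line 2: ['memory', 'with'] (min_width=11, slack=0)
Line 3: ['mineral', 'up'] (min_width=10, slack=1)
Line 4: ['orange', 'bear'] (min_width=11, slack=0)
Line 5: ['yellow'] (min_width=6, slack=5)

Answer: |dinosaur   |
|memory with|
|mineral  up|
|orange bear|
|yellow     |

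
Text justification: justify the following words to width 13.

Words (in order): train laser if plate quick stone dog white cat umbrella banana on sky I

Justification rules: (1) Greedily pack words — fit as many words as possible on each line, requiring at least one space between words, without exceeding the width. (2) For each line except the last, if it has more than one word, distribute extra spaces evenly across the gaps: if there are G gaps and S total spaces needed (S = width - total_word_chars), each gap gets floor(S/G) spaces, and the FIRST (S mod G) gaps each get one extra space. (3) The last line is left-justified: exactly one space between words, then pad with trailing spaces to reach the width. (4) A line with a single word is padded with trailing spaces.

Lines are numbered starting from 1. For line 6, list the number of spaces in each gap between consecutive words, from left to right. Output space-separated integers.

Line 1: ['train', 'laser'] (min_width=11, slack=2)
Line 2: ['if', 'plate'] (min_width=8, slack=5)
Line 3: ['quick', 'stone'] (min_width=11, slack=2)
Line 4: ['dog', 'white', 'cat'] (min_width=13, slack=0)
Line 5: ['umbrella'] (min_width=8, slack=5)
Line 6: ['banana', 'on', 'sky'] (min_width=13, slack=0)
Line 7: ['I'] (min_width=1, slack=12)

Answer: 1 1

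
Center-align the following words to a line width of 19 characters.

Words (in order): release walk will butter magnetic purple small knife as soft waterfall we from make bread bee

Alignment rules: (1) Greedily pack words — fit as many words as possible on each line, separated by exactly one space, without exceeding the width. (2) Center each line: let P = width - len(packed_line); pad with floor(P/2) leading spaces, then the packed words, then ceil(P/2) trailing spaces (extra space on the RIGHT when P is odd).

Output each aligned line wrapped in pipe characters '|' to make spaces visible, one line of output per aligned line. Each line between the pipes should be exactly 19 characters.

Line 1: ['release', 'walk', 'will'] (min_width=17, slack=2)
Line 2: ['butter', 'magnetic'] (min_width=15, slack=4)
Line 3: ['purple', 'small', 'knife'] (min_width=18, slack=1)
Line 4: ['as', 'soft', 'waterfall'] (min_width=17, slack=2)
Line 5: ['we', 'from', 'make', 'bread'] (min_width=18, slack=1)
Line 6: ['bee'] (min_width=3, slack=16)

Answer: | release walk will |
|  butter magnetic  |
|purple small knife |
| as soft waterfall |
|we from make bread |
|        bee        |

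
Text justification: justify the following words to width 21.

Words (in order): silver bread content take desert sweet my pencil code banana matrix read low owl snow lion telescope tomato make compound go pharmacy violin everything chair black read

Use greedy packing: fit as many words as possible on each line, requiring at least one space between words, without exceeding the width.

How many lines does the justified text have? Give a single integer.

Answer: 9

Derivation:
Line 1: ['silver', 'bread', 'content'] (min_width=20, slack=1)
Line 2: ['take', 'desert', 'sweet', 'my'] (min_width=20, slack=1)
Line 3: ['pencil', 'code', 'banana'] (min_width=18, slack=3)
Line 4: ['matrix', 'read', 'low', 'owl'] (min_width=19, slack=2)
Line 5: ['snow', 'lion', 'telescope'] (min_width=19, slack=2)
Line 6: ['tomato', 'make', 'compound'] (min_width=20, slack=1)
Line 7: ['go', 'pharmacy', 'violin'] (min_width=18, slack=3)
Line 8: ['everything', 'chair'] (min_width=16, slack=5)
Line 9: ['black', 'read'] (min_width=10, slack=11)
Total lines: 9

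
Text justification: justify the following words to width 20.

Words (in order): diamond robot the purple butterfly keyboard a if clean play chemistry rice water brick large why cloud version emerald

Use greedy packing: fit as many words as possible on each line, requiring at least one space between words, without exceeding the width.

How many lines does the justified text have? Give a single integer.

Line 1: ['diamond', 'robot', 'the'] (min_width=17, slack=3)
Line 2: ['purple', 'butterfly'] (min_width=16, slack=4)
Line 3: ['keyboard', 'a', 'if', 'clean'] (min_width=19, slack=1)
Line 4: ['play', 'chemistry', 'rice'] (min_width=19, slack=1)
Line 5: ['water', 'brick', 'large'] (min_width=17, slack=3)
Line 6: ['why', 'cloud', 'version'] (min_width=17, slack=3)
Line 7: ['emerald'] (min_width=7, slack=13)
Total lines: 7

Answer: 7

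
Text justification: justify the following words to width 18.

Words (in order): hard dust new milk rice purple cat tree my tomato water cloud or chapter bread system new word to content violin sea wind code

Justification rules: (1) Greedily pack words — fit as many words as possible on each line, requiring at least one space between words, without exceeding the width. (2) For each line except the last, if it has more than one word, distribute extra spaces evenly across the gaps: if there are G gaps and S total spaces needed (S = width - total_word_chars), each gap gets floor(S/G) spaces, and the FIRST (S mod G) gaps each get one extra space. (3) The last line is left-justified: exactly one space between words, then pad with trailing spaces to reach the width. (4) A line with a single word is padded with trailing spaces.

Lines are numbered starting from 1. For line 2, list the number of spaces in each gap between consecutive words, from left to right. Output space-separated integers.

Answer: 3 2

Derivation:
Line 1: ['hard', 'dust', 'new', 'milk'] (min_width=18, slack=0)
Line 2: ['rice', 'purple', 'cat'] (min_width=15, slack=3)
Line 3: ['tree', 'my', 'tomato'] (min_width=14, slack=4)
Line 4: ['water', 'cloud', 'or'] (min_width=14, slack=4)
Line 5: ['chapter', 'bread'] (min_width=13, slack=5)
Line 6: ['system', 'new', 'word', 'to'] (min_width=18, slack=0)
Line 7: ['content', 'violin', 'sea'] (min_width=18, slack=0)
Line 8: ['wind', 'code'] (min_width=9, slack=9)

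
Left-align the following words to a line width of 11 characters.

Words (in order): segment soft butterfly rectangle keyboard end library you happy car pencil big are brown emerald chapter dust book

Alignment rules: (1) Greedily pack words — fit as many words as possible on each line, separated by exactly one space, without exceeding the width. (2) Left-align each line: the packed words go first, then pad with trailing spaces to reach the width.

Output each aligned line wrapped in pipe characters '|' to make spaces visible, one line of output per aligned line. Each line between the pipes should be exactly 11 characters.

Line 1: ['segment'] (min_width=7, slack=4)
Line 2: ['soft'] (min_width=4, slack=7)
Line 3: ['butterfly'] (min_width=9, slack=2)
Line 4: ['rectangle'] (min_width=9, slack=2)
Line 5: ['keyboard'] (min_width=8, slack=3)
Line 6: ['end', 'library'] (min_width=11, slack=0)
Line 7: ['you', 'happy'] (min_width=9, slack=2)
Line 8: ['car', 'pencil'] (min_width=10, slack=1)
Line 9: ['big', 'are'] (min_width=7, slack=4)
Line 10: ['brown'] (min_width=5, slack=6)
Line 11: ['emerald'] (min_width=7, slack=4)
Line 12: ['chapter'] (min_width=7, slack=4)
Line 13: ['dust', 'book'] (min_width=9, slack=2)

Answer: |segment    |
|soft       |
|butterfly  |
|rectangle  |
|keyboard   |
|end library|
|you happy  |
|car pencil |
|big are    |
|brown      |
|emerald    |
|chapter    |
|dust book  |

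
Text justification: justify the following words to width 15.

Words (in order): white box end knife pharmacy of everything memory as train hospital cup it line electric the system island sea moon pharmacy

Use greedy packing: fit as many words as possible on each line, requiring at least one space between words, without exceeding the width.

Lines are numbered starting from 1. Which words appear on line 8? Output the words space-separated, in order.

Answer: island sea moon

Derivation:
Line 1: ['white', 'box', 'end'] (min_width=13, slack=2)
Line 2: ['knife', 'pharmacy'] (min_width=14, slack=1)
Line 3: ['of', 'everything'] (min_width=13, slack=2)
Line 4: ['memory', 'as', 'train'] (min_width=15, slack=0)
Line 5: ['hospital', 'cup', 'it'] (min_width=15, slack=0)
Line 6: ['line', 'electric'] (min_width=13, slack=2)
Line 7: ['the', 'system'] (min_width=10, slack=5)
Line 8: ['island', 'sea', 'moon'] (min_width=15, slack=0)
Line 9: ['pharmacy'] (min_width=8, slack=7)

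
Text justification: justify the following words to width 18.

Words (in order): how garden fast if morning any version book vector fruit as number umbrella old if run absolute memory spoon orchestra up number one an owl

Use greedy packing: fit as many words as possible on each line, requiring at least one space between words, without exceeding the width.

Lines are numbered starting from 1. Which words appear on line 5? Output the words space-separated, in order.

Line 1: ['how', 'garden', 'fast', 'if'] (min_width=18, slack=0)
Line 2: ['morning', 'any'] (min_width=11, slack=7)
Line 3: ['version', 'book'] (min_width=12, slack=6)
Line 4: ['vector', 'fruit', 'as'] (min_width=15, slack=3)
Line 5: ['number', 'umbrella'] (min_width=15, slack=3)
Line 6: ['old', 'if', 'run'] (min_width=10, slack=8)
Line 7: ['absolute', 'memory'] (min_width=15, slack=3)
Line 8: ['spoon', 'orchestra', 'up'] (min_width=18, slack=0)
Line 9: ['number', 'one', 'an', 'owl'] (min_width=17, slack=1)

Answer: number umbrella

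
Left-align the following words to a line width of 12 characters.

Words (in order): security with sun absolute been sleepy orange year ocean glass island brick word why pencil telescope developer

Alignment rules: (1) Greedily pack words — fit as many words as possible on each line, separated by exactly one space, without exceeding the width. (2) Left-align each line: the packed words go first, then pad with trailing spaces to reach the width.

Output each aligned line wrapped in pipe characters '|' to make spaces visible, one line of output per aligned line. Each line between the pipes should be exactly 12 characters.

Line 1: ['security'] (min_width=8, slack=4)
Line 2: ['with', 'sun'] (min_width=8, slack=4)
Line 3: ['absolute'] (min_width=8, slack=4)
Line 4: ['been', 'sleepy'] (min_width=11, slack=1)
Line 5: ['orange', 'year'] (min_width=11, slack=1)
Line 6: ['ocean', 'glass'] (min_width=11, slack=1)
Line 7: ['island', 'brick'] (min_width=12, slack=0)
Line 8: ['word', 'why'] (min_width=8, slack=4)
Line 9: ['pencil'] (min_width=6, slack=6)
Line 10: ['telescope'] (min_width=9, slack=3)
Line 11: ['developer'] (min_width=9, slack=3)

Answer: |security    |
|with sun    |
|absolute    |
|been sleepy |
|orange year |
|ocean glass |
|island brick|
|word why    |
|pencil      |
|telescope   |
|developer   |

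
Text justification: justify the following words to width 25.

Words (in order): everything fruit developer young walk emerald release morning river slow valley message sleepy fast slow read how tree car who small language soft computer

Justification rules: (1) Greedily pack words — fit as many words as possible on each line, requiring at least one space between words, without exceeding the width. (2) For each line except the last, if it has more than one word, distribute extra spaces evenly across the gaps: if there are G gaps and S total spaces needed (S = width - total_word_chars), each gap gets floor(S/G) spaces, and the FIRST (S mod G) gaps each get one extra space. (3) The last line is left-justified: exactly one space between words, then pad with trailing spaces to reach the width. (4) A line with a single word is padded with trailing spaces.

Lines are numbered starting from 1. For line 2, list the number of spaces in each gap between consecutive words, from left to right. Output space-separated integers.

Answer: 4 3

Derivation:
Line 1: ['everything', 'fruit'] (min_width=16, slack=9)
Line 2: ['developer', 'young', 'walk'] (min_width=20, slack=5)
Line 3: ['emerald', 'release', 'morning'] (min_width=23, slack=2)
Line 4: ['river', 'slow', 'valley', 'message'] (min_width=25, slack=0)
Line 5: ['sleepy', 'fast', 'slow', 'read', 'how'] (min_width=25, slack=0)
Line 6: ['tree', 'car', 'who', 'small'] (min_width=18, slack=7)
Line 7: ['language', 'soft', 'computer'] (min_width=22, slack=3)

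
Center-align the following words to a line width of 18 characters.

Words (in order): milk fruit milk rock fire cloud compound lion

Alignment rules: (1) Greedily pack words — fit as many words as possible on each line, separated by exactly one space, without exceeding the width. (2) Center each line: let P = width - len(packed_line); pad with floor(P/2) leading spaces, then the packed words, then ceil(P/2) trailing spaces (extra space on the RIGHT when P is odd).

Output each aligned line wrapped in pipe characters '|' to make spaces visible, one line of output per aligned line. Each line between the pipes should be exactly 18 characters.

Line 1: ['milk', 'fruit', 'milk'] (min_width=15, slack=3)
Line 2: ['rock', 'fire', 'cloud'] (min_width=15, slack=3)
Line 3: ['compound', 'lion'] (min_width=13, slack=5)

Answer: | milk fruit milk  |
| rock fire cloud  |
|  compound lion   |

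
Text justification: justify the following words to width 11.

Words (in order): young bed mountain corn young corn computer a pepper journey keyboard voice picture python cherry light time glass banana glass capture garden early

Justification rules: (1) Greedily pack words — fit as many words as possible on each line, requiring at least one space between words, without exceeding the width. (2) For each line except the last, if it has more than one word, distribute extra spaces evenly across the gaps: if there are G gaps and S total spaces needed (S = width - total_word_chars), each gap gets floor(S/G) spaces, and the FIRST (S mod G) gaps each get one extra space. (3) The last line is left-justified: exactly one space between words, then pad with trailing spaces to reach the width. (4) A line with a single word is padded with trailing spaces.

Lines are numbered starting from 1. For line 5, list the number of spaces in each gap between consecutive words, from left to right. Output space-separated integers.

Line 1: ['young', 'bed'] (min_width=9, slack=2)
Line 2: ['mountain'] (min_width=8, slack=3)
Line 3: ['corn', 'young'] (min_width=10, slack=1)
Line 4: ['corn'] (min_width=4, slack=7)
Line 5: ['computer', 'a'] (min_width=10, slack=1)
Line 6: ['pepper'] (min_width=6, slack=5)
Line 7: ['journey'] (min_width=7, slack=4)
Line 8: ['keyboard'] (min_width=8, slack=3)
Line 9: ['voice'] (min_width=5, slack=6)
Line 10: ['picture'] (min_width=7, slack=4)
Line 11: ['python'] (min_width=6, slack=5)
Line 12: ['cherry'] (min_width=6, slack=5)
Line 13: ['light', 'time'] (min_width=10, slack=1)
Line 14: ['glass'] (min_width=5, slack=6)
Line 15: ['banana'] (min_width=6, slack=5)
Line 16: ['glass'] (min_width=5, slack=6)
Line 17: ['capture'] (min_width=7, slack=4)
Line 18: ['garden'] (min_width=6, slack=5)
Line 19: ['early'] (min_width=5, slack=6)

Answer: 2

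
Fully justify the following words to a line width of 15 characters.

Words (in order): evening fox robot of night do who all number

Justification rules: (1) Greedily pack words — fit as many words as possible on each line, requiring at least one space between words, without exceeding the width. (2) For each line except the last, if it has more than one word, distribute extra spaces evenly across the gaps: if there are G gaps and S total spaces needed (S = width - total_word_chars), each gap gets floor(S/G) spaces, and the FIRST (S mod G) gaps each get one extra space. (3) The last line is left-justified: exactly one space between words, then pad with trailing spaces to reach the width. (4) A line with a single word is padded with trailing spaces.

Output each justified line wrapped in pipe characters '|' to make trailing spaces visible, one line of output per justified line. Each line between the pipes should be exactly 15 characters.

Line 1: ['evening', 'fox'] (min_width=11, slack=4)
Line 2: ['robot', 'of', 'night'] (min_width=14, slack=1)
Line 3: ['do', 'who', 'all'] (min_width=10, slack=5)
Line 4: ['number'] (min_width=6, slack=9)

Answer: |evening     fox|
|robot  of night|
|do    who   all|
|number         |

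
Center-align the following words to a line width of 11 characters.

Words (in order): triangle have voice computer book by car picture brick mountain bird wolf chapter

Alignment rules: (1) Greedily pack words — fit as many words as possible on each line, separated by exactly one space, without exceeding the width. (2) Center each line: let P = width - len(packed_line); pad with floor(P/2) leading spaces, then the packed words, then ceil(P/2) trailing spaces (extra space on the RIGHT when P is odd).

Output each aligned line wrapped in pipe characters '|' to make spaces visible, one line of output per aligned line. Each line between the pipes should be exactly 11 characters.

Answer: | triangle  |
|have voice |
| computer  |
|book by car|
|  picture  |
|   brick   |
| mountain  |
| bird wolf |
|  chapter  |

Derivation:
Line 1: ['triangle'] (min_width=8, slack=3)
Line 2: ['have', 'voice'] (min_width=10, slack=1)
Line 3: ['computer'] (min_width=8, slack=3)
Line 4: ['book', 'by', 'car'] (min_width=11, slack=0)
Line 5: ['picture'] (min_width=7, slack=4)
Line 6: ['brick'] (min_width=5, slack=6)
Line 7: ['mountain'] (min_width=8, slack=3)
Line 8: ['bird', 'wolf'] (min_width=9, slack=2)
Line 9: ['chapter'] (min_width=7, slack=4)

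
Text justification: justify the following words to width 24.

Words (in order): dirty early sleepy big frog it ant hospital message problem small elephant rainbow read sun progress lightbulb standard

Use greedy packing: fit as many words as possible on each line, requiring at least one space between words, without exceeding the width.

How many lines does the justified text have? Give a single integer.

Answer: 6

Derivation:
Line 1: ['dirty', 'early', 'sleepy', 'big'] (min_width=22, slack=2)
Line 2: ['frog', 'it', 'ant', 'hospital'] (min_width=20, slack=4)
Line 3: ['message', 'problem', 'small'] (min_width=21, slack=3)
Line 4: ['elephant', 'rainbow', 'read'] (min_width=21, slack=3)
Line 5: ['sun', 'progress', 'lightbulb'] (min_width=22, slack=2)
Line 6: ['standard'] (min_width=8, slack=16)
Total lines: 6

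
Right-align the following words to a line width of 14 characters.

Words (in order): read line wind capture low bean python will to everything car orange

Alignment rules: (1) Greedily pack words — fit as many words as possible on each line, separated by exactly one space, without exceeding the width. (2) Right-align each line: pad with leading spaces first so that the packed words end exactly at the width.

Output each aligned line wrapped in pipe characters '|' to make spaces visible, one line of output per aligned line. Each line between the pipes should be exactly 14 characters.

Answer: |read line wind|
|   capture low|
|   bean python|
|       will to|
|everything car|
|        orange|

Derivation:
Line 1: ['read', 'line', 'wind'] (min_width=14, slack=0)
Line 2: ['capture', 'low'] (min_width=11, slack=3)
Line 3: ['bean', 'python'] (min_width=11, slack=3)
Line 4: ['will', 'to'] (min_width=7, slack=7)
Line 5: ['everything', 'car'] (min_width=14, slack=0)
Line 6: ['orange'] (min_width=6, slack=8)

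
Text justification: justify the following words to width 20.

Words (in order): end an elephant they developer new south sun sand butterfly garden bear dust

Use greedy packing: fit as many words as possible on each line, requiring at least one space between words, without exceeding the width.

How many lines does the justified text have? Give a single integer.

Line 1: ['end', 'an', 'elephant', 'they'] (min_width=20, slack=0)
Line 2: ['developer', 'new', 'south'] (min_width=19, slack=1)
Line 3: ['sun', 'sand', 'butterfly'] (min_width=18, slack=2)
Line 4: ['garden', 'bear', 'dust'] (min_width=16, slack=4)
Total lines: 4

Answer: 4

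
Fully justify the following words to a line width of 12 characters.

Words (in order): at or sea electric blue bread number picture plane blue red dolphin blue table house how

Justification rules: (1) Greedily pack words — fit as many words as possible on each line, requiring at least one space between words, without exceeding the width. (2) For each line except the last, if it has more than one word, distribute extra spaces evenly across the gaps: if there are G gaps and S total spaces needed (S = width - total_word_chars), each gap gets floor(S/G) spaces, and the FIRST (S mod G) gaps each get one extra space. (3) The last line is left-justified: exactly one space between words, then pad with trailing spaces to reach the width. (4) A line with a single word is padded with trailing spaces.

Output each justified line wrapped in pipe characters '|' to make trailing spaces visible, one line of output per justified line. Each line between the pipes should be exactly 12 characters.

Line 1: ['at', 'or', 'sea'] (min_width=9, slack=3)
Line 2: ['electric'] (min_width=8, slack=4)
Line 3: ['blue', 'bread'] (min_width=10, slack=2)
Line 4: ['number'] (min_width=6, slack=6)
Line 5: ['picture'] (min_width=7, slack=5)
Line 6: ['plane', 'blue'] (min_width=10, slack=2)
Line 7: ['red', 'dolphin'] (min_width=11, slack=1)
Line 8: ['blue', 'table'] (min_width=10, slack=2)
Line 9: ['house', 'how'] (min_width=9, slack=3)

Answer: |at   or  sea|
|electric    |
|blue   bread|
|number      |
|picture     |
|plane   blue|
|red  dolphin|
|blue   table|
|house how   |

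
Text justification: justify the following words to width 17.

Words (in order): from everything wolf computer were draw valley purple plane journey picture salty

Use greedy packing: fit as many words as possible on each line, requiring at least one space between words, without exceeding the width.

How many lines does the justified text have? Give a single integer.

Answer: 6

Derivation:
Line 1: ['from', 'everything'] (min_width=15, slack=2)
Line 2: ['wolf', 'computer'] (min_width=13, slack=4)
Line 3: ['were', 'draw', 'valley'] (min_width=16, slack=1)
Line 4: ['purple', 'plane'] (min_width=12, slack=5)
Line 5: ['journey', 'picture'] (min_width=15, slack=2)
Line 6: ['salty'] (min_width=5, slack=12)
Total lines: 6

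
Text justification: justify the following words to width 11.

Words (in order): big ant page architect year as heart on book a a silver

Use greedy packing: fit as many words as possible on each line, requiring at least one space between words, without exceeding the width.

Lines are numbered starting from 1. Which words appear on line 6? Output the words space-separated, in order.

Line 1: ['big', 'ant'] (min_width=7, slack=4)
Line 2: ['page'] (min_width=4, slack=7)
Line 3: ['architect'] (min_width=9, slack=2)
Line 4: ['year', 'as'] (min_width=7, slack=4)
Line 5: ['heart', 'on'] (min_width=8, slack=3)
Line 6: ['book', 'a', 'a'] (min_width=8, slack=3)
Line 7: ['silver'] (min_width=6, slack=5)

Answer: book a a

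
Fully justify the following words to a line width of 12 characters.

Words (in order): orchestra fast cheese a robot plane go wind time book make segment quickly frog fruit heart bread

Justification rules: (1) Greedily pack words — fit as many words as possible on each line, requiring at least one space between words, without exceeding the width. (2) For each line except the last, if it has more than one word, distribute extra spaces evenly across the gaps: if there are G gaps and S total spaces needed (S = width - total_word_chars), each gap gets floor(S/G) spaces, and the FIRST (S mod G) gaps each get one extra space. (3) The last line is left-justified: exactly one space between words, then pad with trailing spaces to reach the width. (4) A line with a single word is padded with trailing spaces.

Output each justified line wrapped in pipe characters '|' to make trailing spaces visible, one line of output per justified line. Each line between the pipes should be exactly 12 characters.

Line 1: ['orchestra'] (min_width=9, slack=3)
Line 2: ['fast', 'cheese'] (min_width=11, slack=1)
Line 3: ['a', 'robot'] (min_width=7, slack=5)
Line 4: ['plane', 'go'] (min_width=8, slack=4)
Line 5: ['wind', 'time'] (min_width=9, slack=3)
Line 6: ['book', 'make'] (min_width=9, slack=3)
Line 7: ['segment'] (min_width=7, slack=5)
Line 8: ['quickly', 'frog'] (min_width=12, slack=0)
Line 9: ['fruit', 'heart'] (min_width=11, slack=1)
Line 10: ['bread'] (min_width=5, slack=7)

Answer: |orchestra   |
|fast  cheese|
|a      robot|
|plane     go|
|wind    time|
|book    make|
|segment     |
|quickly frog|
|fruit  heart|
|bread       |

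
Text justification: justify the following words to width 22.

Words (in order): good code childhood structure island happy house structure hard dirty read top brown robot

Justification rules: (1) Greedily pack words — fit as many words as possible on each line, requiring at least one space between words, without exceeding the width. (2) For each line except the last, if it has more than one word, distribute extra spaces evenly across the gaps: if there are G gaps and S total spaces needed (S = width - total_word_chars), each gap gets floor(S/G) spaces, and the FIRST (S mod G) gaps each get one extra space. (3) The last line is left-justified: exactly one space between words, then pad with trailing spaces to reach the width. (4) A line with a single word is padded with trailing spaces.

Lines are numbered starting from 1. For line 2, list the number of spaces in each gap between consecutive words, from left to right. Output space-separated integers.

Answer: 1 1

Derivation:
Line 1: ['good', 'code', 'childhood'] (min_width=19, slack=3)
Line 2: ['structure', 'island', 'happy'] (min_width=22, slack=0)
Line 3: ['house', 'structure', 'hard'] (min_width=20, slack=2)
Line 4: ['dirty', 'read', 'top', 'brown'] (min_width=20, slack=2)
Line 5: ['robot'] (min_width=5, slack=17)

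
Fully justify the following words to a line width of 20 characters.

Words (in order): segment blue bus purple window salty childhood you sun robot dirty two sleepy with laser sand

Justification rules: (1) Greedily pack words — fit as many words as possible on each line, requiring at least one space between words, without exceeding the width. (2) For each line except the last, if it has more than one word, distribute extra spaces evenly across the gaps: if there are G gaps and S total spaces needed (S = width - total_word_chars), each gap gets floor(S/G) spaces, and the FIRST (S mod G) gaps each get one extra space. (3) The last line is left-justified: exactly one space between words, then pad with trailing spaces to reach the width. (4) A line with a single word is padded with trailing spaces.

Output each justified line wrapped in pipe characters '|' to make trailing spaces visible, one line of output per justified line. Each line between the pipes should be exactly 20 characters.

Answer: |segment   blue   bus|
|purple  window salty|
|childhood   you  sun|
|robot    dirty   two|
|sleepy   with  laser|
|sand                |

Derivation:
Line 1: ['segment', 'blue', 'bus'] (min_width=16, slack=4)
Line 2: ['purple', 'window', 'salty'] (min_width=19, slack=1)
Line 3: ['childhood', 'you', 'sun'] (min_width=17, slack=3)
Line 4: ['robot', 'dirty', 'two'] (min_width=15, slack=5)
Line 5: ['sleepy', 'with', 'laser'] (min_width=17, slack=3)
Line 6: ['sand'] (min_width=4, slack=16)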